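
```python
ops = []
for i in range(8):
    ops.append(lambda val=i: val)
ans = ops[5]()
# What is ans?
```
5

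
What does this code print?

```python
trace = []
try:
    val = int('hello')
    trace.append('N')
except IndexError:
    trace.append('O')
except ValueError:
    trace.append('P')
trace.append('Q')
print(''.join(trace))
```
PQ

ValueError is caught by its specific handler, not IndexError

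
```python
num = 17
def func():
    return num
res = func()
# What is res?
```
17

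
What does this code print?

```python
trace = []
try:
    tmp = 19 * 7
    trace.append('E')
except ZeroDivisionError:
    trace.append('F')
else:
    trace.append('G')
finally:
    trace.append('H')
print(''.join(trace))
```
EGH

else runs before finally when no exception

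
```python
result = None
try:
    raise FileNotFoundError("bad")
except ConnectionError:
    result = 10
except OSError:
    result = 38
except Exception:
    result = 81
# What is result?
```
38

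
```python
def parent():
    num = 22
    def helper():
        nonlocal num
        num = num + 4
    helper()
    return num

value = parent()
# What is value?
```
26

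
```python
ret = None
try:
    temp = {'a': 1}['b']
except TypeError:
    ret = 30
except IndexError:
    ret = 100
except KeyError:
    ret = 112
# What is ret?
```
112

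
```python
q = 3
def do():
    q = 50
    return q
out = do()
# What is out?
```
50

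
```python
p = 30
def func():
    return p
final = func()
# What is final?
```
30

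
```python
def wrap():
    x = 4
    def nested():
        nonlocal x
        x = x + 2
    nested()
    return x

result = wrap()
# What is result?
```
6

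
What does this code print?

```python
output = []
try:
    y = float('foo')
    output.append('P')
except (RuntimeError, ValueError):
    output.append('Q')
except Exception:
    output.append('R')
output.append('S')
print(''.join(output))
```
QS

ValueError matches tuple containing it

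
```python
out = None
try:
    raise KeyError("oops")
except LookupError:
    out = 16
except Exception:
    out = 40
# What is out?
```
16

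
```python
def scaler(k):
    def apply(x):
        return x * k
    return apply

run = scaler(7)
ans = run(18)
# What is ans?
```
126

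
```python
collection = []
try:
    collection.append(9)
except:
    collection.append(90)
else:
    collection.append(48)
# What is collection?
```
[9, 48]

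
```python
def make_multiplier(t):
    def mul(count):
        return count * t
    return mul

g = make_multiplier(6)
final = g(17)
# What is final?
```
102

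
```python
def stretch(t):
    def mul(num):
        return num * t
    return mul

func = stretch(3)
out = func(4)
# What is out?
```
12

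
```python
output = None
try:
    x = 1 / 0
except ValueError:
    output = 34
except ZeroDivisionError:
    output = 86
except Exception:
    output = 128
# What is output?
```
86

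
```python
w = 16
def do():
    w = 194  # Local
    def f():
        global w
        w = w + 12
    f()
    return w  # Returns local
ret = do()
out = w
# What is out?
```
28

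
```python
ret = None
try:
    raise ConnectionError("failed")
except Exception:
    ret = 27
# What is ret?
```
27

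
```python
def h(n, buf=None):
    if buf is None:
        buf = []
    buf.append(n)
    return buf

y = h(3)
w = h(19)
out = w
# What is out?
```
[19]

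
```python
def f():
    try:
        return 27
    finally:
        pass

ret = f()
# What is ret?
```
27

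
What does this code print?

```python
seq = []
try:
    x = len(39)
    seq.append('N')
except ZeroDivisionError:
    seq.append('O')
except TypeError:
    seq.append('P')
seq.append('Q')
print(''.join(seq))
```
PQ

TypeError is caught by its specific handler, not ZeroDivisionError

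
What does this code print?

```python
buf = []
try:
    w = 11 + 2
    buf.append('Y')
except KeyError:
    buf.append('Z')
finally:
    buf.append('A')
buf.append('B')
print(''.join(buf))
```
YAB

finally runs after normal execution too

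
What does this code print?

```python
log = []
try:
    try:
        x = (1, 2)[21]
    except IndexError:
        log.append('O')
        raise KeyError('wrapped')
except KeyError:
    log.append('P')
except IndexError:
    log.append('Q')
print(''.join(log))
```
OP

New KeyError raised, caught by outer KeyError handler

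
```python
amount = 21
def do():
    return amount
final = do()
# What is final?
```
21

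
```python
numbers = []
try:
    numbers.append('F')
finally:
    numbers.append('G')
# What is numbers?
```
['F', 'G']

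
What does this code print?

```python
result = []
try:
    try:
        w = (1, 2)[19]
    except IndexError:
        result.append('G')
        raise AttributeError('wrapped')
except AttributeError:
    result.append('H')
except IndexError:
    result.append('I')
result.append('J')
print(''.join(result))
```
GHJ

AttributeError raised and caught, original IndexError not re-raised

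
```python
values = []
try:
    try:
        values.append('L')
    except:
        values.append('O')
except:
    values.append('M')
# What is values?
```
['L']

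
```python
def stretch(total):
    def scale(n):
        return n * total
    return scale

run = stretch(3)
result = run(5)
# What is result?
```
15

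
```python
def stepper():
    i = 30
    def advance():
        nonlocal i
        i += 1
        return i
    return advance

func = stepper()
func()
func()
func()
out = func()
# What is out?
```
34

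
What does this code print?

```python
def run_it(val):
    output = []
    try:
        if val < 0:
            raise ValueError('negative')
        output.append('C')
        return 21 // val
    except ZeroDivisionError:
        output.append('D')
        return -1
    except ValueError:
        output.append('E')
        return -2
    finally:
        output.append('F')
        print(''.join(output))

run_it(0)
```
CDF

val=0 causes ZeroDivisionError, caught, finally prints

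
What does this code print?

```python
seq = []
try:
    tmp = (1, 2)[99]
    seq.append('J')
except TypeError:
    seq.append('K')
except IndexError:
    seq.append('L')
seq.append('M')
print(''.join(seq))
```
LM

IndexError is caught by its specific handler, not TypeError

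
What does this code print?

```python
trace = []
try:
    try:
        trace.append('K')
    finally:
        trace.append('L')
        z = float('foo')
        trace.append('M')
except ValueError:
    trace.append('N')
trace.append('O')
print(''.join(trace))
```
KLNO

Exception in inner finally caught by outer except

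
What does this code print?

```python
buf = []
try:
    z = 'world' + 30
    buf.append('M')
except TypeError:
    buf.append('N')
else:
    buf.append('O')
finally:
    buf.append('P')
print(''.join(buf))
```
NP

Exception: except runs, else skipped, finally runs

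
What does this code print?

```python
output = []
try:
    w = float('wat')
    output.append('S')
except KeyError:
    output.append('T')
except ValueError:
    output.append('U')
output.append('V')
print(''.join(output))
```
UV

ValueError is caught by its specific handler, not KeyError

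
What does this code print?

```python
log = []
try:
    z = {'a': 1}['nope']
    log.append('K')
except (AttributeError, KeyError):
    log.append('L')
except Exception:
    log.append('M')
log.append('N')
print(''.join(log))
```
LN

KeyError matches tuple containing it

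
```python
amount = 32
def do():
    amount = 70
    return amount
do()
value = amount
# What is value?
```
32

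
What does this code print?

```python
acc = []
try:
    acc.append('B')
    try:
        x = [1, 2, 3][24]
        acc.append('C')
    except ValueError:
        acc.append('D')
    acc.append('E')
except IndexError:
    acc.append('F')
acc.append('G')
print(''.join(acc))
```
BFG

Inner handler doesn't match, propagates to outer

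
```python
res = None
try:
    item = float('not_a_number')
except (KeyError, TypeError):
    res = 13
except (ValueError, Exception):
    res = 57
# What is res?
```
57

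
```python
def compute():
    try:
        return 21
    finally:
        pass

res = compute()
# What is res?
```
21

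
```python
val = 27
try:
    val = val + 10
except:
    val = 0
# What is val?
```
37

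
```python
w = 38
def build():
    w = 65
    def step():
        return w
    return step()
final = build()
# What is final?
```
65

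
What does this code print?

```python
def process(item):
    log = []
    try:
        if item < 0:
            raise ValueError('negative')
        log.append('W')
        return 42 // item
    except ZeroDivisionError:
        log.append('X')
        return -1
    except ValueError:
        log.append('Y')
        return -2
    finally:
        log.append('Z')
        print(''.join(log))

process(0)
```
WXZ

item=0 causes ZeroDivisionError, caught, finally prints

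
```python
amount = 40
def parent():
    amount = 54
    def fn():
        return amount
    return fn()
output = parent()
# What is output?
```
54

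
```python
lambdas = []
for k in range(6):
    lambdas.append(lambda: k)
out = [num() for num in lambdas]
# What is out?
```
[5, 5, 5, 5, 5, 5]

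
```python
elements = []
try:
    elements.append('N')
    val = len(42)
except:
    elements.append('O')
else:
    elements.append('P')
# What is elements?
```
['N', 'O']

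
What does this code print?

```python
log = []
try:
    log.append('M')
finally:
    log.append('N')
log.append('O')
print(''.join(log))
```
MNO

try/finally without except, no exception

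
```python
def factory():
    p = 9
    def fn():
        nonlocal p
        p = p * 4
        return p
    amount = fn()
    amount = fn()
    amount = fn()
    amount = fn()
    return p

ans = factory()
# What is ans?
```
2304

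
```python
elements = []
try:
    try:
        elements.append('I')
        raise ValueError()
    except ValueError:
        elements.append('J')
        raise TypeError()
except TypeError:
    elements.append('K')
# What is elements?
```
['I', 'J', 'K']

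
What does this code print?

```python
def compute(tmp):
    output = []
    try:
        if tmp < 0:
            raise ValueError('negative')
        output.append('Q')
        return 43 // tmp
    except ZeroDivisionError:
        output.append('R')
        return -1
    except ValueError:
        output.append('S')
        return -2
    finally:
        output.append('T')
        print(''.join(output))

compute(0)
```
QRT

tmp=0 causes ZeroDivisionError, caught, finally prints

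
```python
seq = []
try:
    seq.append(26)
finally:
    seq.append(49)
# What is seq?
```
[26, 49]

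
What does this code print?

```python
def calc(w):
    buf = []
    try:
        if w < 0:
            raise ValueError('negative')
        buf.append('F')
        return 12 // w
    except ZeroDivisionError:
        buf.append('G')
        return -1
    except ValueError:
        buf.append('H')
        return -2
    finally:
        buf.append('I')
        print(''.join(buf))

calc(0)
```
FGI

w=0 causes ZeroDivisionError, caught, finally prints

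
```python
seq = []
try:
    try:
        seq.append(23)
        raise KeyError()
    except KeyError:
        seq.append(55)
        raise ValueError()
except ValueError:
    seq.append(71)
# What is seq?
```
[23, 55, 71]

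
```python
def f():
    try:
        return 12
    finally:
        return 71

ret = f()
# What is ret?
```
71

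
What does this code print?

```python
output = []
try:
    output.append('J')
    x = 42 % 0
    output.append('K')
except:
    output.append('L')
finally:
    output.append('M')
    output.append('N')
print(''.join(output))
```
JLMN

Code before exception runs, then except, then all of finally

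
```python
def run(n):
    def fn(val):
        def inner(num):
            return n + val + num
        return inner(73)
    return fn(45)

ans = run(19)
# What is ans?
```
137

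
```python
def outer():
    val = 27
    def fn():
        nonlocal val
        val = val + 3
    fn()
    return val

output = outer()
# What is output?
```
30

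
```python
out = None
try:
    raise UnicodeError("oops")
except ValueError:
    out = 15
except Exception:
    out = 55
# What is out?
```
15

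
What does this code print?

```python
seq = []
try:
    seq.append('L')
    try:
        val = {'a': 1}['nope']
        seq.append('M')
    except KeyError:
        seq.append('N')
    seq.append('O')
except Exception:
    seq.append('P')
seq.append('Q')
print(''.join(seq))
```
LNOQ

Inner exception caught by inner handler, outer continues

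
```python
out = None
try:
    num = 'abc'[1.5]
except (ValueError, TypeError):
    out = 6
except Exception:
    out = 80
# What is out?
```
6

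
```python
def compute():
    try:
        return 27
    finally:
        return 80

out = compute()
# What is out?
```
80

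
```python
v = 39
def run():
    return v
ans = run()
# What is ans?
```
39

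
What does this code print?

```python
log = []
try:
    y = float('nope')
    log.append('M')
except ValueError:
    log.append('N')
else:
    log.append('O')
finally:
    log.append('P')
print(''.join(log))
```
NP

Exception: except runs, else skipped, finally runs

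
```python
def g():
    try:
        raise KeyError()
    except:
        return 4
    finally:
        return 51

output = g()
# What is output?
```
51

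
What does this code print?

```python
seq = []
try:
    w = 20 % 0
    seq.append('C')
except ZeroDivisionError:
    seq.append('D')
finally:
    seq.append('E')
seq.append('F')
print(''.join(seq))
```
DEF

finally always runs, even after exception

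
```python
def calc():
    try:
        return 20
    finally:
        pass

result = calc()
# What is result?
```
20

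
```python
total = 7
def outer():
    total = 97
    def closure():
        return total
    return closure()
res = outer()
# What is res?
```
97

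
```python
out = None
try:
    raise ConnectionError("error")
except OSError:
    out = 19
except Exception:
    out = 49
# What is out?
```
19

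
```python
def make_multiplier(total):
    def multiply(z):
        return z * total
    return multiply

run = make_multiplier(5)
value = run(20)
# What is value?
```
100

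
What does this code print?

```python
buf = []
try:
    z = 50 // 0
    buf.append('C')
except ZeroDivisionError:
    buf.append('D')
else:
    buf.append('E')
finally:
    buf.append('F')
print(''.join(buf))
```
DF

Exception: except runs, else skipped, finally runs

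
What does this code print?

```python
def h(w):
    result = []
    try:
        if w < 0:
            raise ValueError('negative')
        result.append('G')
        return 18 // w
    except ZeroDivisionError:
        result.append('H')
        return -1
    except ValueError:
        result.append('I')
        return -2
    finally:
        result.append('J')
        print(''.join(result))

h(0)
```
GHJ

w=0 causes ZeroDivisionError, caught, finally prints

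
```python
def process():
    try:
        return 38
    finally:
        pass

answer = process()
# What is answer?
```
38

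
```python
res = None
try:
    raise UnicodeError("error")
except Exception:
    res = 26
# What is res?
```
26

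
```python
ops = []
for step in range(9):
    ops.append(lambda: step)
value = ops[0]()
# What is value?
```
8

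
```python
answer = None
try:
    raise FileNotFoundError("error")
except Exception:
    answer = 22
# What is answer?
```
22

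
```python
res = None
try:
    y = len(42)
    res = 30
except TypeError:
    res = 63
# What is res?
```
63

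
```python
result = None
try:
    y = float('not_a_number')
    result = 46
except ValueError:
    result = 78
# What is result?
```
78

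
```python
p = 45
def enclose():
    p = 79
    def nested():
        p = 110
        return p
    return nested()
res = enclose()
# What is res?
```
110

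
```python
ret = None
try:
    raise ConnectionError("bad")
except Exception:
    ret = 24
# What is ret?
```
24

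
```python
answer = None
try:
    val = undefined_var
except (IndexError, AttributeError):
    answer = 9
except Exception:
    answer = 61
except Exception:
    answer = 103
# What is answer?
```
61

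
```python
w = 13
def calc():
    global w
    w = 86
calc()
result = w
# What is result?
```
86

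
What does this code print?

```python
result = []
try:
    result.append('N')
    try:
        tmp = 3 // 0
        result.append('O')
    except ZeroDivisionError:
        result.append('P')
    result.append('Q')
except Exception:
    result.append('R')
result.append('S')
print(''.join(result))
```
NPQS

Inner exception caught by inner handler, outer continues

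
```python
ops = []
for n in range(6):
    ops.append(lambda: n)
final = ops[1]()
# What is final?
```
5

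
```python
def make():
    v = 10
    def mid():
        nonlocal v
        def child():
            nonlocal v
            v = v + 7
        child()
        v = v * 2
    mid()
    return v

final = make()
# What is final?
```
34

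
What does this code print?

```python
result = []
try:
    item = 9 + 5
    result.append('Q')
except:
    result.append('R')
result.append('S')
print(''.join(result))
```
QS

No exception, try block completes normally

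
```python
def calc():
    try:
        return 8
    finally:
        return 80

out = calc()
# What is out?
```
80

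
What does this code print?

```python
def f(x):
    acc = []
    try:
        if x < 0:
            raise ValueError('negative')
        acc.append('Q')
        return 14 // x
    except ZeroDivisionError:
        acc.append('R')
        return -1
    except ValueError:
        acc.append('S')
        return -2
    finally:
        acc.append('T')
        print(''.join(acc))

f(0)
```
QRT

x=0 causes ZeroDivisionError, caught, finally prints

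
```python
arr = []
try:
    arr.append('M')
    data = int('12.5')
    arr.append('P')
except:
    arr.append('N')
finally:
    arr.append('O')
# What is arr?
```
['M', 'N', 'O']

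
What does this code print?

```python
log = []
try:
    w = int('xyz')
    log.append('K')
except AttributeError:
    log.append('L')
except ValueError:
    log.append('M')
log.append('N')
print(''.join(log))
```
MN

ValueError is caught by its specific handler, not AttributeError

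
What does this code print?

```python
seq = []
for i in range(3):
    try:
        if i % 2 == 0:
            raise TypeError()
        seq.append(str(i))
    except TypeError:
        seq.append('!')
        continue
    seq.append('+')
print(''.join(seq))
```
!1+!

continue in except skips rest of loop body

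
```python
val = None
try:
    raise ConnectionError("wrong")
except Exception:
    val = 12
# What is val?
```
12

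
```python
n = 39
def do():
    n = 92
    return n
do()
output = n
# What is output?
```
39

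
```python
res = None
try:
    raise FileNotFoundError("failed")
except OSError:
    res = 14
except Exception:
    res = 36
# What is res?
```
14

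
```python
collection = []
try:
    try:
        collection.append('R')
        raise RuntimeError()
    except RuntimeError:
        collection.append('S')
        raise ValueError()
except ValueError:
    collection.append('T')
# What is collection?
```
['R', 'S', 'T']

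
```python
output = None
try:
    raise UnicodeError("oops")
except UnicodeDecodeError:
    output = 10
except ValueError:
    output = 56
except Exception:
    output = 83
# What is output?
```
56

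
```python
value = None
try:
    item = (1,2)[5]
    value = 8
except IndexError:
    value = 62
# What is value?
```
62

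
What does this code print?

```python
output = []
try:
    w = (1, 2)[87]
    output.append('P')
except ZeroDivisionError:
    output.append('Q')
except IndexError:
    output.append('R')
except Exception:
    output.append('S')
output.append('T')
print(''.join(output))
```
RT

IndexError matches before generic Exception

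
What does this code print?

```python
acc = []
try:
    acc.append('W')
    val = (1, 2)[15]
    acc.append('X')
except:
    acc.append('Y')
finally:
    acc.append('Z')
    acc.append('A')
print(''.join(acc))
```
WYZA

Code before exception runs, then except, then all of finally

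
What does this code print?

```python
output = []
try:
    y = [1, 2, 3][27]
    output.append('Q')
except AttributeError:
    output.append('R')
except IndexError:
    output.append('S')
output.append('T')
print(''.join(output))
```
ST

IndexError is caught by its specific handler, not AttributeError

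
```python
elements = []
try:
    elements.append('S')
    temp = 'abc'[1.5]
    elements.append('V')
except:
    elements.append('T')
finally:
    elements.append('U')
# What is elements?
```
['S', 'T', 'U']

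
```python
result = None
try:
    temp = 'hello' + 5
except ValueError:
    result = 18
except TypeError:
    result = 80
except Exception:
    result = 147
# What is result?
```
80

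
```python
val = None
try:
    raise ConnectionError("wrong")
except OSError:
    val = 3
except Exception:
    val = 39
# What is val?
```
3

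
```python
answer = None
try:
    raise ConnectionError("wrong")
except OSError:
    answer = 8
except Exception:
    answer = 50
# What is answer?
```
8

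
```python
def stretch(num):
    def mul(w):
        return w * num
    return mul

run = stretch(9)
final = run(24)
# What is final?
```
216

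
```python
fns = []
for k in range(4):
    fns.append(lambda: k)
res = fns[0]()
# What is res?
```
3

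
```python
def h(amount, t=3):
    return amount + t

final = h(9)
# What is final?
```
12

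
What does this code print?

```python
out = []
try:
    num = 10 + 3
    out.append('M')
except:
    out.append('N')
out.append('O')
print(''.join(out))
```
MO

No exception, try block completes normally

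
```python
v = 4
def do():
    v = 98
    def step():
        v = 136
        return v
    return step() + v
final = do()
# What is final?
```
234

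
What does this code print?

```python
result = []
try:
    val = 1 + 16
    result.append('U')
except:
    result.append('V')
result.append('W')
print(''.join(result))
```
UW

No exception, try block completes normally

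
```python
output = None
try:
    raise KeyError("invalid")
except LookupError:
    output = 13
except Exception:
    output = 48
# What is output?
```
13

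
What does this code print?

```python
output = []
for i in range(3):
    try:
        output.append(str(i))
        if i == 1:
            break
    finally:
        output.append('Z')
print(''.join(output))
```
0Z1Z

finally runs even when breaking out of loop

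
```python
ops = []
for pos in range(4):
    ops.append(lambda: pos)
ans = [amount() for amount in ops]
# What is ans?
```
[3, 3, 3, 3]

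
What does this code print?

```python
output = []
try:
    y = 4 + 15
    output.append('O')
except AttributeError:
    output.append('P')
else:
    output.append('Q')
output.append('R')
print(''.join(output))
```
OQR

else block runs when no exception occurs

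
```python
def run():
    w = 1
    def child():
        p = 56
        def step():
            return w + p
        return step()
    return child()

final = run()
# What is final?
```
57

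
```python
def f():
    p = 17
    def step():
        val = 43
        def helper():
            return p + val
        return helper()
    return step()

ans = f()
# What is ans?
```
60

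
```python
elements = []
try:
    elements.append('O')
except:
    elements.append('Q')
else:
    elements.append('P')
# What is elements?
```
['O', 'P']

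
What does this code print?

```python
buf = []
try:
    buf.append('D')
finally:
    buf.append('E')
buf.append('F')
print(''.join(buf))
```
DEF

try/finally without except, no exception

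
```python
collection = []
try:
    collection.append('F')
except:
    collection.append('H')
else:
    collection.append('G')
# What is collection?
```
['F', 'G']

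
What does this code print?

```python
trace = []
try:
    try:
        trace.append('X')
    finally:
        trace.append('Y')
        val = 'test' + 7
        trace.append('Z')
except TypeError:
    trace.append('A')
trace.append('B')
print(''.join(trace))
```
XYAB

Exception in inner finally caught by outer except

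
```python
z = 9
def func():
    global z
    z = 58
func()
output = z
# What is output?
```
58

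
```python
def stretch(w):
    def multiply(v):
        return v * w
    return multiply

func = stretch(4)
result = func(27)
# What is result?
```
108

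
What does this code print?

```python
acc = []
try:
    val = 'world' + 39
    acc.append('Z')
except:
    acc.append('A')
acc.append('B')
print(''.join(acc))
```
AB

Exception raised in try, caught by bare except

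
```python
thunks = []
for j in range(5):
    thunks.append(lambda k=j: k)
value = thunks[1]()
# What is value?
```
1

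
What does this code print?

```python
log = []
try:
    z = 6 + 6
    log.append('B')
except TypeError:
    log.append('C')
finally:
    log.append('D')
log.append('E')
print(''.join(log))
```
BDE

finally runs after normal execution too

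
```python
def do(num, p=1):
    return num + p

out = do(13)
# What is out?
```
14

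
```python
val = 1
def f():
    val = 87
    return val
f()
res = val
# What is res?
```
1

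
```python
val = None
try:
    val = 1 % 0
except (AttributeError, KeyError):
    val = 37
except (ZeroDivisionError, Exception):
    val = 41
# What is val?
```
41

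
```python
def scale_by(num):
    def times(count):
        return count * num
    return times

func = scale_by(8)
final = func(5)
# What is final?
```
40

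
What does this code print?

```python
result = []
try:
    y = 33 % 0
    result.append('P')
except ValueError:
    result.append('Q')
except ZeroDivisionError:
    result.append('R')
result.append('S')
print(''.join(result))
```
RS

ZeroDivisionError is caught by its specific handler, not ValueError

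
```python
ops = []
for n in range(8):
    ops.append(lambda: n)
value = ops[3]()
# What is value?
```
7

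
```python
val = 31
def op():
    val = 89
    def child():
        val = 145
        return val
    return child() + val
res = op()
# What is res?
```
234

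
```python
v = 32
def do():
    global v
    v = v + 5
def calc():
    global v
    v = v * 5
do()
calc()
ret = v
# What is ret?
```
185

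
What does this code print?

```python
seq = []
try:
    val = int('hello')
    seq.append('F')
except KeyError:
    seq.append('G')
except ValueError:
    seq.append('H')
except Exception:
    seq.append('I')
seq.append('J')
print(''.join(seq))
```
HJ

ValueError matches before generic Exception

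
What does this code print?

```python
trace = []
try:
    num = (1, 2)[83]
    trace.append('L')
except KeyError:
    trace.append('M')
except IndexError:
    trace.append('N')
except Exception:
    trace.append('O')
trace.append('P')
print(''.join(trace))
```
NP

IndexError matches before generic Exception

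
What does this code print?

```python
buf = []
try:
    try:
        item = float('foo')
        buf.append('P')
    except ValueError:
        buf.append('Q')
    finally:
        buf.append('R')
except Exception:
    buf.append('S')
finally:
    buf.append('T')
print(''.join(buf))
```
QRT

Both finally blocks run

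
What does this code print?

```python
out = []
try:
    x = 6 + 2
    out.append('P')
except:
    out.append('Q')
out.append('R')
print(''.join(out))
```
PR

No exception, try block completes normally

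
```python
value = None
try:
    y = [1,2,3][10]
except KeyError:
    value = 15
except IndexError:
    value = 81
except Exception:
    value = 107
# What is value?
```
81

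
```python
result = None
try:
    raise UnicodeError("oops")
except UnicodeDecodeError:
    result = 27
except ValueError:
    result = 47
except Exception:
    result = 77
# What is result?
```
47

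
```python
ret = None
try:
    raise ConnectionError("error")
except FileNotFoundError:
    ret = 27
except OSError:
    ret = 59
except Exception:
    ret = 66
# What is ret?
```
59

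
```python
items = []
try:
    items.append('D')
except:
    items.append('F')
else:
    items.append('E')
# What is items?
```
['D', 'E']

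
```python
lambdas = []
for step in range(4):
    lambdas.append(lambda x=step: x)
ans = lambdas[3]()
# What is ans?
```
3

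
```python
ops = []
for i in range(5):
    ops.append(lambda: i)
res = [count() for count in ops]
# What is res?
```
[4, 4, 4, 4, 4]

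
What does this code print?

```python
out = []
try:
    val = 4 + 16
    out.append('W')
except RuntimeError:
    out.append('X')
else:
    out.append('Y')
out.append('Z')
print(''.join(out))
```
WYZ

else block runs when no exception occurs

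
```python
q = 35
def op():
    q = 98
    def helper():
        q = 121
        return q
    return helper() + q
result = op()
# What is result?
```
219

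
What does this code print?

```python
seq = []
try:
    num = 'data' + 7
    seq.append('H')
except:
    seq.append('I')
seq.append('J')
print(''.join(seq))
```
IJ

Exception raised in try, caught by bare except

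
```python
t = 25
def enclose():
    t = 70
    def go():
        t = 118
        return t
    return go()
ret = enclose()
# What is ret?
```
118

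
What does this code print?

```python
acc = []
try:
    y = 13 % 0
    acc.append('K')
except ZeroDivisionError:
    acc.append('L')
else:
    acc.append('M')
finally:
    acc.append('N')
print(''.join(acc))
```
LN

Exception: except runs, else skipped, finally runs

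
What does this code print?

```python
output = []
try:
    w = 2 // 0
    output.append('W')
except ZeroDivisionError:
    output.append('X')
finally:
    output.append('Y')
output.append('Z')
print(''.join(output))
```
XYZ

finally always runs, even after exception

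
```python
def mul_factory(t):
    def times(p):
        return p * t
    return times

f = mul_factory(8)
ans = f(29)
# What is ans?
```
232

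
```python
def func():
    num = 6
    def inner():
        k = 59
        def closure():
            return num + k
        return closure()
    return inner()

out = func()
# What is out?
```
65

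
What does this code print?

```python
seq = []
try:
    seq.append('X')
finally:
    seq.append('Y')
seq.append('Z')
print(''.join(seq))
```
XYZ

try/finally without except, no exception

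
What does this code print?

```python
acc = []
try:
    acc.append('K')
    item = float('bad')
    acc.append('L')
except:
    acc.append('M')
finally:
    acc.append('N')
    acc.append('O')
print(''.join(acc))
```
KMNO

Code before exception runs, then except, then all of finally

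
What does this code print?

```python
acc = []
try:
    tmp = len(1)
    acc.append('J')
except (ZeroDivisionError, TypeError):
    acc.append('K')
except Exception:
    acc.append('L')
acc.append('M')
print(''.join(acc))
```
KM

TypeError matches tuple containing it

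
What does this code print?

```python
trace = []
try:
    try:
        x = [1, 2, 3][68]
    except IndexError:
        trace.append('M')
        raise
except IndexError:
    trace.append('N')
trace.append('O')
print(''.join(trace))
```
MNO

raise without argument re-raises current exception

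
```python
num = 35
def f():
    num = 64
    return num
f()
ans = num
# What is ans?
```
35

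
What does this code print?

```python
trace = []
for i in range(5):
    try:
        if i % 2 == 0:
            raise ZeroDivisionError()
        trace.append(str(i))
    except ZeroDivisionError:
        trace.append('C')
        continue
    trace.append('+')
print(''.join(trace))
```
C1+C3+C

continue in except skips rest of loop body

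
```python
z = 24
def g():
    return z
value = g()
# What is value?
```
24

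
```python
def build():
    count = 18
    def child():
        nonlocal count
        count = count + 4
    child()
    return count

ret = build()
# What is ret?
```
22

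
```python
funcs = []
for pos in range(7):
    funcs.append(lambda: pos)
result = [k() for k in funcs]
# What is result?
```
[6, 6, 6, 6, 6, 6, 6]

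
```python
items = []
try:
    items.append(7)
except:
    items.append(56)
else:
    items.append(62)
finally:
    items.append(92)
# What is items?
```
[7, 62, 92]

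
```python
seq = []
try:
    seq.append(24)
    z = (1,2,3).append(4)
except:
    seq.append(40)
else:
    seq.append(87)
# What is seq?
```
[24, 40]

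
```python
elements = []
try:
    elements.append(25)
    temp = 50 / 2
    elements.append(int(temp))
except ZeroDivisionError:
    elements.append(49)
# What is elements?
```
[25, 25]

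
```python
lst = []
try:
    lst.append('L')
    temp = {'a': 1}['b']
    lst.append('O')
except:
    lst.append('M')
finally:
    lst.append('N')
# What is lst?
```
['L', 'M', 'N']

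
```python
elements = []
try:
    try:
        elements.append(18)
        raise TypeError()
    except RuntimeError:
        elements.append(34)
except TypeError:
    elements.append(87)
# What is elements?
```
[18, 87]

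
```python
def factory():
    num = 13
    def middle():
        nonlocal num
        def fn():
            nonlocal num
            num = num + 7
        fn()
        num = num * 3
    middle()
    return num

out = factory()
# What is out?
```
60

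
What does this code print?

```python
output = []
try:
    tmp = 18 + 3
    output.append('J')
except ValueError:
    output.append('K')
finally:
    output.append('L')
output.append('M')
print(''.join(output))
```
JLM

finally runs after normal execution too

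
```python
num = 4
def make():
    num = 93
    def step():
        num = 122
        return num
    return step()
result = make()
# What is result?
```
122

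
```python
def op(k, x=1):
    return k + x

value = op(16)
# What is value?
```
17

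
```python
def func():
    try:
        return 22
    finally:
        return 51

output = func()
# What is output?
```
51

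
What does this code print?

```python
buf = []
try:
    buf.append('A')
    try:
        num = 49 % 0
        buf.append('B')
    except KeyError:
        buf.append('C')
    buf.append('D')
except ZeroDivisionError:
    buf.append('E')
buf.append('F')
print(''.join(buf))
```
AEF

Inner handler doesn't match, propagates to outer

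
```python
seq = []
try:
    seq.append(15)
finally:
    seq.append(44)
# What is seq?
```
[15, 44]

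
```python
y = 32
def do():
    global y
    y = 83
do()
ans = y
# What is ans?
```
83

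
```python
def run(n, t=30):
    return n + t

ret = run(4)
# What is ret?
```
34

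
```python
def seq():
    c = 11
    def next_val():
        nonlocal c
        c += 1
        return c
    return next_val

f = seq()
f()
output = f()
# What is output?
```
13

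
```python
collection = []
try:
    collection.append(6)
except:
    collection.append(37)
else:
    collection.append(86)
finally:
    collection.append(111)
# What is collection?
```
[6, 86, 111]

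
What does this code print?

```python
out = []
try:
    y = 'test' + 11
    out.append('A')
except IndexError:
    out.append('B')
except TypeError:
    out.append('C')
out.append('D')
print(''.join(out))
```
CD

TypeError is caught by its specific handler, not IndexError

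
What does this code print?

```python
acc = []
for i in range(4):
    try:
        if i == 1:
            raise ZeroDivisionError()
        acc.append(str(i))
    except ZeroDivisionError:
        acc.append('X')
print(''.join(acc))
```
0X23

Exception on i=1 caught, loop continues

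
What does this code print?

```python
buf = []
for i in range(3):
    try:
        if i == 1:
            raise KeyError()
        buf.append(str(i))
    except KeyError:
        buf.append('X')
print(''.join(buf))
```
0X2

Exception on i=1 caught, loop continues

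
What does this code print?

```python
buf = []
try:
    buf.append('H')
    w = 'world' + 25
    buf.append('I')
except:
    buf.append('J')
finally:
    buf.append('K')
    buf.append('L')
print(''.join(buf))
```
HJKL

Code before exception runs, then except, then all of finally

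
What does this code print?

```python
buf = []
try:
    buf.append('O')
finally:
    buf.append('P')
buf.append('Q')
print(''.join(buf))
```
OPQ

try/finally without except, no exception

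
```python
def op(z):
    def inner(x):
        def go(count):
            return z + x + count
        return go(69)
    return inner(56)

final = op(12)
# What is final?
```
137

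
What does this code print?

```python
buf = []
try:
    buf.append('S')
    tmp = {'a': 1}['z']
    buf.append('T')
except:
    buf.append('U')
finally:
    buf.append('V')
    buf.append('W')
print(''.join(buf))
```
SUVW

Code before exception runs, then except, then all of finally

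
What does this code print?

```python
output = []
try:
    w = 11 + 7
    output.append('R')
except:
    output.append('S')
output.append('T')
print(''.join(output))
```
RT

No exception, try block completes normally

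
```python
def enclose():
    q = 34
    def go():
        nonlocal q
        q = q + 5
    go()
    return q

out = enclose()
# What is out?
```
39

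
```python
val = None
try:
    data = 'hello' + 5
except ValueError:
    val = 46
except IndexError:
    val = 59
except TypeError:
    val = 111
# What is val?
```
111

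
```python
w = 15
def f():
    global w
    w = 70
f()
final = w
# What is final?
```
70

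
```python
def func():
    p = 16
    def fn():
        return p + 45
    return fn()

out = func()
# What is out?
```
61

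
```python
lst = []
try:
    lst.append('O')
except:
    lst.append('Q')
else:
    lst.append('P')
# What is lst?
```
['O', 'P']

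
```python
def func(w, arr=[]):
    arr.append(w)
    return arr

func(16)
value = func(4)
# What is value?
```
[16, 4]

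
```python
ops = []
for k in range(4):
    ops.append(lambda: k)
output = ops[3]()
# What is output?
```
3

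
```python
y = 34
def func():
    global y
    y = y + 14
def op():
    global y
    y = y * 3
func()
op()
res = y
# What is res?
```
144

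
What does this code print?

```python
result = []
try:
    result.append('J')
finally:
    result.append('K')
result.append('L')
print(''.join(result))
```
JKL

try/finally without except, no exception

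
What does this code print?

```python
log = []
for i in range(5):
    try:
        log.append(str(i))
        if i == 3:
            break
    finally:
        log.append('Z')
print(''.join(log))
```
0Z1Z2Z3Z

finally runs even when breaking out of loop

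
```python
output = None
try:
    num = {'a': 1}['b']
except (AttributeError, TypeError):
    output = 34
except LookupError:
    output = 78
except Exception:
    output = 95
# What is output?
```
78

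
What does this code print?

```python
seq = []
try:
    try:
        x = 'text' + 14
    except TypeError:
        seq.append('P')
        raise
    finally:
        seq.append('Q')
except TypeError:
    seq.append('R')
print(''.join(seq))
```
PQR

finally runs before re-raised exception propagates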